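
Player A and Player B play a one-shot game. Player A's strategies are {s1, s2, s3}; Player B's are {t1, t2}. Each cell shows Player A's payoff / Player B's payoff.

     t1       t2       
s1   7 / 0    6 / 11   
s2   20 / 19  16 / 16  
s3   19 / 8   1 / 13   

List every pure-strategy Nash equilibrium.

(s2, t1)

Find each player's best response to every opponent strategy; NE are the intersections.
Player A's best responses — vs t1: s2 (payoff 20); vs t2: s2 (payoff 16).
Player B's best responses — vs s1: t2 (payoff 11); vs s2: t1 (payoff 19); vs s3: t2 (payoff 13).
The only mutual best response is (s2, t1); neither player gains by switching there.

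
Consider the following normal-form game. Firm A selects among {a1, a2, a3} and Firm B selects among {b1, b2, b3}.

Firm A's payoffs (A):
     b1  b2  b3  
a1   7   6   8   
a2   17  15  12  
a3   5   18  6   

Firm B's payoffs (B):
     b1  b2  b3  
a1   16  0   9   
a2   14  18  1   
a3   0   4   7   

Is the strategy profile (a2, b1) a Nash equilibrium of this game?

No

Holding Firm B at b1: Firm A gets 17 from a2, versus 7 from a1, 5 from a3. No profitable deviation for Firm A.
Holding Firm A at a2: Firm B gets 14 from b1 but could get 18 by switching to b2. Firm B has a profitable deviation.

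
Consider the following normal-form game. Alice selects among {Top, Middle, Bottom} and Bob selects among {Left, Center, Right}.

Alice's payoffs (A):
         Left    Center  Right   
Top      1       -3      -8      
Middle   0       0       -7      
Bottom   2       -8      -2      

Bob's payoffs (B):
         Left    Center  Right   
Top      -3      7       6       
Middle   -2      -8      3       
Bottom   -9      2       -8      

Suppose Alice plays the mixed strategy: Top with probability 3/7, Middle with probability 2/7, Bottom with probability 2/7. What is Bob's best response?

Center

Bob's best reply maximizes expected payoff against the mix.
Left: (3/7)·(-3) + (2/7)·(-2) + (2/7)·(-9) = -31/7
Center: (3/7)·7 + (2/7)·(-8) + (2/7)·2 = 9/7
Right: (3/7)·6 + (2/7)·3 + (2/7)·(-8) = 8/7
Highest expected payoff is 9/7, from Center.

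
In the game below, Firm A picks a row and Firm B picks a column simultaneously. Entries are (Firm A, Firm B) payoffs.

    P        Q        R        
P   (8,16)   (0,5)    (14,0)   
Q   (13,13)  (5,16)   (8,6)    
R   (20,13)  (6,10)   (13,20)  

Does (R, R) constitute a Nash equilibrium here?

Holding Firm B at R: Firm A gets 13 from R but could get 14 by switching to P. Firm A has a profitable deviation.

No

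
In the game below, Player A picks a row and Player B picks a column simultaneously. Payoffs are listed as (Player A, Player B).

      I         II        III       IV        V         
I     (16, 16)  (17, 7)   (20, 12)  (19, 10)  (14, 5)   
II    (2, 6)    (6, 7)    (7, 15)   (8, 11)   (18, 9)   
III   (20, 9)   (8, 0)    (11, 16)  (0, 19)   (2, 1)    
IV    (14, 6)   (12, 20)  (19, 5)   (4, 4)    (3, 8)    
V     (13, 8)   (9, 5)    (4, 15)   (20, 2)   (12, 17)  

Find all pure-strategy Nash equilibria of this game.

A profile is a Nash equilibrium when each player is best-responding to the other.
Player A's best responses — vs I: III (payoff 20); vs II: I (payoff 17); vs III: I (payoff 20); vs IV: V (payoff 20); vs V: II (payoff 18).
Player B's best responses — vs I: I (payoff 16); vs II: III (payoff 15); vs III: IV (payoff 19); vs IV: II (payoff 20); vs V: V (payoff 17).
No cell has both players best-responding. For instance, Player A's best reply to III is I, but against I Player B prefers I over III.

No pure-strategy Nash equilibrium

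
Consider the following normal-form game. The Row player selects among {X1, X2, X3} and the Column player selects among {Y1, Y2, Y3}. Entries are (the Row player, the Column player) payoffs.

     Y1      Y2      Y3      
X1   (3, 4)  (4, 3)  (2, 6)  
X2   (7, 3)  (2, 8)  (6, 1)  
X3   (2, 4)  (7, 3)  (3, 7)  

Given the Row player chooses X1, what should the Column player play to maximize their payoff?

Y3

With the Row player fixed at X1, the Column player's payoffs are: Y1 → 4, Y2 → 3, Y3 → 6.
The maximum is 6, achieved by Y3.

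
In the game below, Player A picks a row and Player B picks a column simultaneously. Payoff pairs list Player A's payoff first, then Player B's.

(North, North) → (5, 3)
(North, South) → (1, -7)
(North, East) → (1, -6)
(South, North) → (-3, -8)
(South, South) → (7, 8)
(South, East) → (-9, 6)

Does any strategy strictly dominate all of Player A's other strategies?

Check whether one of Player A's strategies beats all alternatives regardless of what the opponent does.
North is not dominant: against South, South gives 7 > 1.
South is not dominant: against North, North gives 5 > -3.
No single strategy is best against every opponent action.

No strictly dominant strategy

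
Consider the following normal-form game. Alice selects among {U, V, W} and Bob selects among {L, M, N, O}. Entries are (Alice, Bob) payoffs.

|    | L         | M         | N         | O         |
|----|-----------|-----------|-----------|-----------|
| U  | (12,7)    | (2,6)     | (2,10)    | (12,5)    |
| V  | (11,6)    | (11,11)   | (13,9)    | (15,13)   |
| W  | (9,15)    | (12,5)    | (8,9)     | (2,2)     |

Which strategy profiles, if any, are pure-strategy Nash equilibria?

(V, O)

Check mutual best responses: a cell is a NE iff neither player can gain by unilaterally deviating.
Alice's best responses — vs L: U (payoff 12); vs M: W (payoff 12); vs N: V (payoff 13); vs O: V (payoff 15).
Bob's best responses — vs U: N (payoff 10); vs V: O (payoff 13); vs W: L (payoff 15).
The only mutual best response is (V, O); neither player gains by switching there.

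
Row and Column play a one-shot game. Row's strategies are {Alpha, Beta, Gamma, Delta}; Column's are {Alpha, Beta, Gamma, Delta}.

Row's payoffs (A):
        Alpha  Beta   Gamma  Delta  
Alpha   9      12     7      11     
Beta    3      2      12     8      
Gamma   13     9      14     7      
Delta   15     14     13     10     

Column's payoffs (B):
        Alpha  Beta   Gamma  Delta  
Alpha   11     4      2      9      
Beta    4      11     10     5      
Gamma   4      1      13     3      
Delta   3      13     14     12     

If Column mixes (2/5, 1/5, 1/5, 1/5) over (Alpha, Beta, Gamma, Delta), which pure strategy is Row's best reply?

Row's best reply maximizes expected payoff against the mix.
Alpha: (2/5)·9 + (1/5)·12 + (1/5)·7 + (1/5)·11 = 48/5
Beta: (2/5)·3 + (1/5)·2 + (1/5)·12 + (1/5)·8 = 28/5
Gamma: (2/5)·13 + (1/5)·9 + (1/5)·14 + (1/5)·7 = 56/5
Delta: (2/5)·15 + (1/5)·14 + (1/5)·13 + (1/5)·10 = 67/5
Highest expected payoff is 67/5, from Delta.

Delta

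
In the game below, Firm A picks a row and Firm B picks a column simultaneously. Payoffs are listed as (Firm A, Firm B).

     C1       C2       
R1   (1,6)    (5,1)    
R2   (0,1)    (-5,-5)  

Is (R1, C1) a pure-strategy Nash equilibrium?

Holding Firm B at C1: Firm A gets 1 from R1, versus 0 from R2. No profitable deviation for Firm A.
Holding Firm A at R1: Firm B gets 6 from C1, versus 1 from C2. No profitable deviation for Firm B either.

Yes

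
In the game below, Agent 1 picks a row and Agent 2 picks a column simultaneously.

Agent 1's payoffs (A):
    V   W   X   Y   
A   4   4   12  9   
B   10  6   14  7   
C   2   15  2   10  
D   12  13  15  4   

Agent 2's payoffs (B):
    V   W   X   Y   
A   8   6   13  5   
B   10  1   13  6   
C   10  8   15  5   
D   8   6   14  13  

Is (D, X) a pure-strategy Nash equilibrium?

Holding Agent 2 at X: Agent 1 gets 15 from D, versus 12 from A, 14 from B, 2 from C. No profitable deviation for Agent 1.
Holding Agent 1 at D: Agent 2 gets 14 from X, versus 8 from V, 6 from W, 13 from Y. No profitable deviation for Agent 2 either.

Yes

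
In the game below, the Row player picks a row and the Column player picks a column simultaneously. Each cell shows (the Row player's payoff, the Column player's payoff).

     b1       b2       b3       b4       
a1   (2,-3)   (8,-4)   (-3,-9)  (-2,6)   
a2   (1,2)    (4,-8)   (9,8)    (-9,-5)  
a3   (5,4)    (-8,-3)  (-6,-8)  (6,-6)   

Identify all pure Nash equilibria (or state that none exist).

A profile is a Nash equilibrium when each player is best-responding to the other.
The Row player's best responses — vs b1: a3 (payoff 5); vs b2: a1 (payoff 8); vs b3: a2 (payoff 9); vs b4: a3 (payoff 6).
The Column player's best responses — vs a1: b4 (payoff 6); vs a2: b3 (payoff 8); vs a3: b1 (payoff 4).
Mutual best responses occur at (a2, b3) and (a3, b1); at each, neither player gains by switching.

(a2, b3) and (a3, b1)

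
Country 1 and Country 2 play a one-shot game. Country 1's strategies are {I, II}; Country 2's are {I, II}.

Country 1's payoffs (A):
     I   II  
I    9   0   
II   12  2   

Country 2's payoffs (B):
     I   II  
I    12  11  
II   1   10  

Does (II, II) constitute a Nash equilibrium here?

Holding Country 2 at II: Country 1 gets 2 from II, versus 0 from I. No profitable deviation for Country 1.
Holding Country 1 at II: Country 2 gets 10 from II, versus 1 from I. No profitable deviation for Country 2 either.

Yes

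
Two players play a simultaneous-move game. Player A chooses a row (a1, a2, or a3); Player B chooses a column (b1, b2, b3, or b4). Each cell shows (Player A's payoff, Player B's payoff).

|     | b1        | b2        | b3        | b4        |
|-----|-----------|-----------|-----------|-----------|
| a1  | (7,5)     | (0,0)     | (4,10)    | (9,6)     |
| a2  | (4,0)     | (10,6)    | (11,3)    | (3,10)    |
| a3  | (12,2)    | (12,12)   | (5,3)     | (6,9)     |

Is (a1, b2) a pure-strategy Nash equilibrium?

No

Holding Player B at b2: Player A gets 0 from a1 but could get 12 by switching to a3. Player A has a profitable deviation.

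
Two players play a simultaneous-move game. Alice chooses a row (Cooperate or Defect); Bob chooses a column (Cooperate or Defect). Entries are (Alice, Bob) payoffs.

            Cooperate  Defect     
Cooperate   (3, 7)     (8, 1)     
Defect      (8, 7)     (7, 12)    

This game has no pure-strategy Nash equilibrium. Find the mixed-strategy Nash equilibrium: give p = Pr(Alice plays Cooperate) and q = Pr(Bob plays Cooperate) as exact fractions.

In a mixed NE each player is indifferent between their pure strategies, so the opponent's mix sets the indifference.
Bob indifferent between Cooperate and Defect: p·7 + (1−p)·7 = p·1 + (1−p)·12 ⟹ 7 + 0p = 12 + (-11)p ⟹ p = 5/11.
Alice indifferent between Cooperate and Defect: q·3 + (1−q)·8 = q·8 + (1−q)·7 ⟹ 8 + (-5)q = 7 + 1q ⟹ q = 1/6.

p = 5/11, q = 1/6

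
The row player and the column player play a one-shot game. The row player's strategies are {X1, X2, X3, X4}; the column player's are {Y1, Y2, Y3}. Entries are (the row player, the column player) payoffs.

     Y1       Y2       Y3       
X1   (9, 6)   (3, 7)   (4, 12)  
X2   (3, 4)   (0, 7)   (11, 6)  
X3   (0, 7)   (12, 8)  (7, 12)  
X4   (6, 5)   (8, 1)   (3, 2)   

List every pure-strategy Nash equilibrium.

There is no pure-strategy Nash equilibrium

A profile is a Nash equilibrium when each player is best-responding to the other.
The row player's best responses — vs Y1: X1 (payoff 9); vs Y2: X3 (payoff 12); vs Y3: X2 (payoff 11).
The column player's best responses — vs X1: Y3 (payoff 12); vs X2: Y2 (payoff 7); vs X3: Y3 (payoff 12); vs X4: Y1 (payoff 5).
No cell has both players best-responding. For instance, the row player's best reply to Y1 is X1, but against X1 the column player prefers Y3 over Y1.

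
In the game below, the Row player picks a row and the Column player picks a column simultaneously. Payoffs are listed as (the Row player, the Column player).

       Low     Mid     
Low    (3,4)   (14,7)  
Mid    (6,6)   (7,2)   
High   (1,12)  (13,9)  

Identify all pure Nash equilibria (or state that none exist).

Find each player's best response to every opponent strategy; NE are the intersections.
The Row player's best responses — vs Low: Mid (payoff 6); vs Mid: Low (payoff 14).
The Column player's best responses — vs Low: Mid (payoff 7); vs Mid: Low (payoff 6); vs High: Low (payoff 12).
Mutual best responses occur at (Low, Mid) and (Mid, Low); at each, neither player gains by switching.

(Low, Mid) and (Mid, Low)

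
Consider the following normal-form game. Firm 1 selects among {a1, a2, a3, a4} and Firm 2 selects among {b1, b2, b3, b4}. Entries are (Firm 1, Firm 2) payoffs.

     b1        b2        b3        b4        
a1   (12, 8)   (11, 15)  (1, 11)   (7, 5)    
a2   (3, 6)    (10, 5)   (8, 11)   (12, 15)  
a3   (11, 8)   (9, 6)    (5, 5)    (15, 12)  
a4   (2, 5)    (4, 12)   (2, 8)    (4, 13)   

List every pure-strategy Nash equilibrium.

A profile is a Nash equilibrium when each player is best-responding to the other.
Firm 1's best responses — vs b1: a1 (payoff 12); vs b2: a1 (payoff 11); vs b3: a2 (payoff 8); vs b4: a3 (payoff 15).
Firm 2's best responses — vs a1: b2 (payoff 15); vs a2: b4 (payoff 15); vs a3: b4 (payoff 12); vs a4: b4 (payoff 13).
Mutual best responses occur at (a1, b2) and (a3, b4); at each, neither player gains by switching.

(a1, b2) and (a3, b4)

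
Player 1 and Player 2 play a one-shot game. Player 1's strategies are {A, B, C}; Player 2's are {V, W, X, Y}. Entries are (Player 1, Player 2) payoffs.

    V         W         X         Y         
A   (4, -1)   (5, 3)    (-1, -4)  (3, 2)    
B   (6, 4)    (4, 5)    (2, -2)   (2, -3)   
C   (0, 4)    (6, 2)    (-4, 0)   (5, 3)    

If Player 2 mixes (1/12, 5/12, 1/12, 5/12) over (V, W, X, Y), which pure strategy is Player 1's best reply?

C

Player 1's best reply maximizes expected payoff against the mix.
A: (1/12)·4 + (5/12)·5 + (1/12)·(-1) + (5/12)·3 = 43/12
B: (1/12)·6 + (5/12)·4 + (1/12)·2 + (5/12)·2 = 19/6
C: (1/12)·0 + (5/12)·6 + (1/12)·(-4) + (5/12)·5 = 17/4
Highest expected payoff is 17/4, from C.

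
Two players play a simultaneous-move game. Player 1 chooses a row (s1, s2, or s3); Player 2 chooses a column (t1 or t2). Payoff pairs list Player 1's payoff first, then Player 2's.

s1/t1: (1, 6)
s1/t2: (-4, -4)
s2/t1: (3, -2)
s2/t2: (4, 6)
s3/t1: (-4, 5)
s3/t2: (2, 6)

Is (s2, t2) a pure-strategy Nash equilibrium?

Yes

Holding Player 2 at t2: Player 1 gets 4 from s2, versus -4 from s1, 2 from s3. No profitable deviation for Player 1.
Holding Player 1 at s2: Player 2 gets 6 from t2, versus -2 from t1. No profitable deviation for Player 2 either.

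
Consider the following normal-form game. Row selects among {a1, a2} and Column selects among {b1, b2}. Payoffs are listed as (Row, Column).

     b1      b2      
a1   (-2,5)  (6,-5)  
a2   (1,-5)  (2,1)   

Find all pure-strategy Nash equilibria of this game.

Find each player's best response to every opponent strategy; NE are the intersections.
Row's best responses — vs b1: a2 (payoff 1); vs b2: a1 (payoff 6).
Column's best responses — vs a1: b1 (payoff 5); vs a2: b2 (payoff 1).
No cell has both players best-responding. For instance, Row's best reply to b1 is a2, but against a2 Column prefers b2 over b1.

There is no pure-strategy Nash equilibrium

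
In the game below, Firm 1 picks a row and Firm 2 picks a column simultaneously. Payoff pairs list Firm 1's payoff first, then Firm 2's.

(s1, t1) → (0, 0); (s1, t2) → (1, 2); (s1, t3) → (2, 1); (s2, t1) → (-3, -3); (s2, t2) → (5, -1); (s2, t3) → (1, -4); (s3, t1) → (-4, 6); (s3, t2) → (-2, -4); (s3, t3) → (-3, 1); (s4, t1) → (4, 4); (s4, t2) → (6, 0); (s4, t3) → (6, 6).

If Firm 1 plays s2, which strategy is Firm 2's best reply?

With Firm 1 fixed at s2, Firm 2's payoffs are: t1 → -3, t2 → -1, t3 → -4.
The maximum is -1, achieved by t2.

t2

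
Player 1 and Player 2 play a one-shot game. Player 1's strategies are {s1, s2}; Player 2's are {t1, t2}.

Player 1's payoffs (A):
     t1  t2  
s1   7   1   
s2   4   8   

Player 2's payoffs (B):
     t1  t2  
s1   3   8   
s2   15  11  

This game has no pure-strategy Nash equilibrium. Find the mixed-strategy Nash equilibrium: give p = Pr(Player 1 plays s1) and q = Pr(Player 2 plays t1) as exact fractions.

p = 4/9, q = 7/10

In a mixed NE each player is indifferent between their pure strategies, so the opponent's mix sets the indifference.
Player 2 indifferent between t1 and t2: p·3 + (1−p)·15 = p·8 + (1−p)·11 ⟹ 15 + (-12)p = 11 + (-3)p ⟹ p = 4/9.
Player 1 indifferent between s1 and s2: q·7 + (1−q)·1 = q·4 + (1−q)·8 ⟹ 1 + 6q = 8 + (-4)q ⟹ q = 7/10.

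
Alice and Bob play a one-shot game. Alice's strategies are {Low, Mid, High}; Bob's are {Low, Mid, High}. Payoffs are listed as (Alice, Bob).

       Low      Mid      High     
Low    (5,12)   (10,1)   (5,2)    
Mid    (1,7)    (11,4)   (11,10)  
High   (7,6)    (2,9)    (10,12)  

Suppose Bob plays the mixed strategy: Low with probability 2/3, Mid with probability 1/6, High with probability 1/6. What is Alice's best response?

High

Compute Alice's expected payoff from each pure strategy against the given mix.
Low: (2/3)·5 + (1/6)·10 + (1/6)·5 = 35/6
Mid: (2/3)·1 + (1/6)·11 + (1/6)·11 = 13/3
High: (2/3)·7 + (1/6)·2 + (1/6)·10 = 20/3
Highest expected payoff is 20/3, from High.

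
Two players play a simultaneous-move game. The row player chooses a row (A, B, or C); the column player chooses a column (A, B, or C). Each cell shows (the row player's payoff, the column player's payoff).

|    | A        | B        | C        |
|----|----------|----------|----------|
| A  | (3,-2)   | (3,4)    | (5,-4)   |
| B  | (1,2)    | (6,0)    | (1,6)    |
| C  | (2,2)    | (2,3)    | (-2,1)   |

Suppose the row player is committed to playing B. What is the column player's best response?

C

With the row player fixed at B, the column player's payoffs are: A → 2, B → 0, C → 6.
The maximum is 6, achieved by C.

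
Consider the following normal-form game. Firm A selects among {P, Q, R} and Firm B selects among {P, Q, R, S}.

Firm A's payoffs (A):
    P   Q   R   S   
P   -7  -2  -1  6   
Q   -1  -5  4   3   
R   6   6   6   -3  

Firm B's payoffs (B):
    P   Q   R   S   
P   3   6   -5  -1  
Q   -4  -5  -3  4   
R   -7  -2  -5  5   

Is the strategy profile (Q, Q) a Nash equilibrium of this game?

No

Holding Firm B at Q: Firm A gets -5 from Q but could get 6 by switching to R. Firm A has a profitable deviation.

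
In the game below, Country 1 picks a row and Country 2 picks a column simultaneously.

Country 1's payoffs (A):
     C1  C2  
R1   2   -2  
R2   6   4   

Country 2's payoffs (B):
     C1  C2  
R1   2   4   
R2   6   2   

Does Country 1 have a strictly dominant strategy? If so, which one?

Check whether one of Country 1's strategies beats all alternatives regardless of what the opponent does.
R2 strictly dominates: vs C1: 6 > 2; vs C2: 4 > -2.

R2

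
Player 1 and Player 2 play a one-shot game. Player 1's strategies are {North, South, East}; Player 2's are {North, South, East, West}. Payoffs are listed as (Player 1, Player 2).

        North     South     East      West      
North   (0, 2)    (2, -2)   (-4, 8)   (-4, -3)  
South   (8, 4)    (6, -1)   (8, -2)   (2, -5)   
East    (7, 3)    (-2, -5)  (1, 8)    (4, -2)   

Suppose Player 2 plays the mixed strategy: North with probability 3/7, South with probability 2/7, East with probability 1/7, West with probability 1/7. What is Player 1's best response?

South

Compute Player 1's expected payoff from each pure strategy against the given mix.
North: (3/7)·0 + (2/7)·2 + (1/7)·(-4) + (1/7)·(-4) = -4/7
South: (3/7)·8 + (2/7)·6 + (1/7)·8 + (1/7)·2 = 46/7
East: (3/7)·7 + (2/7)·(-2) + (1/7)·1 + (1/7)·4 = 22/7
Highest expected payoff is 46/7, from South.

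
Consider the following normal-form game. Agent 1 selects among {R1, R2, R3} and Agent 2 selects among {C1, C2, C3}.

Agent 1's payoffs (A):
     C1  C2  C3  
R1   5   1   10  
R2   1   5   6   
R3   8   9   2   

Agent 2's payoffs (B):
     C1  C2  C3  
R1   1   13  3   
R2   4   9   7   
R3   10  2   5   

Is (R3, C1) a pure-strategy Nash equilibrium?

Yes

Holding Agent 2 at C1: Agent 1 gets 8 from R3, versus 5 from R1, 1 from R2. No profitable deviation for Agent 1.
Holding Agent 1 at R3: Agent 2 gets 10 from C1, versus 2 from C2, 5 from C3. No profitable deviation for Agent 2 either.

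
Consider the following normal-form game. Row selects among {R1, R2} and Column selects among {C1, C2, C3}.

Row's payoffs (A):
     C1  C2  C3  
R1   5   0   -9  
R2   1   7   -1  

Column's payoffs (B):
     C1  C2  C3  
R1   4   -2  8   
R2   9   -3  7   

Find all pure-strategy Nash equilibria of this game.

No pure-strategy Nash equilibrium

A profile is a Nash equilibrium when each player is best-responding to the other.
Row's best responses — vs C1: R1 (payoff 5); vs C2: R2 (payoff 7); vs C3: R2 (payoff -1).
Column's best responses — vs R1: C3 (payoff 8); vs R2: C1 (payoff 9).
No cell has both players best-responding. For instance, Row's best reply to C2 is R2, but against R2 Column prefers C1 over C2.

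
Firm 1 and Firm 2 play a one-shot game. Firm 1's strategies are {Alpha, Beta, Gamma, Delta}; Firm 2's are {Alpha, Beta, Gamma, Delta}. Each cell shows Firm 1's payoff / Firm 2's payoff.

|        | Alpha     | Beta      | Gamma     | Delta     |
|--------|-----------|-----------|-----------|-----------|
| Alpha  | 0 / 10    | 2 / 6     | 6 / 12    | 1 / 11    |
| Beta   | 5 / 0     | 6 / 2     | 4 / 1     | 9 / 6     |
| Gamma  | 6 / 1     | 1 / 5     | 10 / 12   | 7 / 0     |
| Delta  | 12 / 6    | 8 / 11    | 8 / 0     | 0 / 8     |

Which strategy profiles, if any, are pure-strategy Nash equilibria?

A profile is a Nash equilibrium when each player is best-responding to the other.
Firm 1's best responses — vs Alpha: Delta (payoff 12); vs Beta: Delta (payoff 8); vs Gamma: Gamma (payoff 10); vs Delta: Beta (payoff 9).
Firm 2's best responses — vs Alpha: Gamma (payoff 12); vs Beta: Delta (payoff 6); vs Gamma: Gamma (payoff 12); vs Delta: Beta (payoff 11).
Mutual best responses occur at (Beta, Delta), (Gamma, Gamma), and (Delta, Beta); at each, neither player gains by switching.

(Beta, Delta), (Gamma, Gamma), and (Delta, Beta)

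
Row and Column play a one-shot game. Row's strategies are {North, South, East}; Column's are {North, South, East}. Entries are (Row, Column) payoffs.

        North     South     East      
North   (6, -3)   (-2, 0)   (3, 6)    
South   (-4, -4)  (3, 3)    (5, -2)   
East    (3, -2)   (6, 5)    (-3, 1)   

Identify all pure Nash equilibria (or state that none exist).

(East, South)

A profile is a Nash equilibrium when each player is best-responding to the other.
Row's best responses — vs North: North (payoff 6); vs South: East (payoff 6); vs East: South (payoff 5).
Column's best responses — vs North: East (payoff 6); vs South: South (payoff 3); vs East: South (payoff 5).
The only mutual best response is (East, South); neither player gains by switching there.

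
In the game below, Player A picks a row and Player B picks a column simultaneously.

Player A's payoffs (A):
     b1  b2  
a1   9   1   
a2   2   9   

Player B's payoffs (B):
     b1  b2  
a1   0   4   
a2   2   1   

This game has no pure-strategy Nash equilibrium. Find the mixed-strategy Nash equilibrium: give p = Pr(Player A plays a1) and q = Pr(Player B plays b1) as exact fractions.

In a mixed NE each player is indifferent between their pure strategies, so the opponent's mix sets the indifference.
Player B indifferent between b1 and b2: p·0 + (1−p)·2 = p·4 + (1−p)·1 ⟹ 2 + (-2)p = 1 + 3p ⟹ p = 1/5.
Player A indifferent between a1 and a2: q·9 + (1−q)·1 = q·2 + (1−q)·9 ⟹ 1 + 8q = 9 + (-7)q ⟹ q = 8/15.

p = 1/5, q = 8/15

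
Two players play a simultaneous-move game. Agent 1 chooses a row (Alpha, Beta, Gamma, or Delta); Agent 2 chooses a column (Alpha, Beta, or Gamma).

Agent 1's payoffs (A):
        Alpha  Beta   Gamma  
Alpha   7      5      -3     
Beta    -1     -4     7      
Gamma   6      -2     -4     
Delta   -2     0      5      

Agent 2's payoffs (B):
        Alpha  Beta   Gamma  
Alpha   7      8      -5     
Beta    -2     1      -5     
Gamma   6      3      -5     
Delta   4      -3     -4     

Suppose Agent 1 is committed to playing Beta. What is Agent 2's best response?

With Agent 1 fixed at Beta, Agent 2's payoffs are: Alpha → -2, Beta → 1, Gamma → -5.
The maximum is 1, achieved by Beta.

Beta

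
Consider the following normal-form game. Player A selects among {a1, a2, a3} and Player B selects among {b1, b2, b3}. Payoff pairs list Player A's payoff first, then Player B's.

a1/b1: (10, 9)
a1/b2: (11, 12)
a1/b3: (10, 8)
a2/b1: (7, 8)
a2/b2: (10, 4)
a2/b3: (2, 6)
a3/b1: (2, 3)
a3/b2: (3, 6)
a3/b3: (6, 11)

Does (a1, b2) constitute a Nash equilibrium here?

Holding Player B at b2: Player A gets 11 from a1, versus 10 from a2, 3 from a3. No profitable deviation for Player A.
Holding Player A at a1: Player B gets 12 from b2, versus 9 from b1, 8 from b3. No profitable deviation for Player B either.

Yes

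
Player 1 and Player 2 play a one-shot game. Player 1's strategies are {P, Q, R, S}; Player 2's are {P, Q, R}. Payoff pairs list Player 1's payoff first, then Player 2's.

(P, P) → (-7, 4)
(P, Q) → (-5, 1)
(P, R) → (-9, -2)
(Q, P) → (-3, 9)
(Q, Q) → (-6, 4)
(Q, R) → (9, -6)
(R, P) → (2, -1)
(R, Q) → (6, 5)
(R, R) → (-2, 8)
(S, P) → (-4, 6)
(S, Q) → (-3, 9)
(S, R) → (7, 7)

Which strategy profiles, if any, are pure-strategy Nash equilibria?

No pure-strategy Nash equilibrium

Find each player's best response to every opponent strategy; NE are the intersections.
Player 1's best responses — vs P: R (payoff 2); vs Q: R (payoff 6); vs R: Q (payoff 9).
Player 2's best responses — vs P: P (payoff 4); vs Q: P (payoff 9); vs R: R (payoff 8); vs S: Q (payoff 9).
No cell has both players best-responding. For instance, Player 1's best reply to P is R, but against R Player 2 prefers R over P.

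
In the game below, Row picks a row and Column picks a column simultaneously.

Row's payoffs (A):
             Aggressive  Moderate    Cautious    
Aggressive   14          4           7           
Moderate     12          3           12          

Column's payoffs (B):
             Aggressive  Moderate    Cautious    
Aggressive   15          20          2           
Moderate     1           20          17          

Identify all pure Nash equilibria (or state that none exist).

Check mutual best responses: a cell is a NE iff neither player can gain by unilaterally deviating.
Row's best responses — vs Aggressive: Aggressive (payoff 14); vs Moderate: Aggressive (payoff 4); vs Cautious: Moderate (payoff 12).
Column's best responses — vs Aggressive: Moderate (payoff 20); vs Moderate: Moderate (payoff 20).
The only mutual best response is (Aggressive, Moderate); neither player gains by switching there.

(Aggressive, Moderate)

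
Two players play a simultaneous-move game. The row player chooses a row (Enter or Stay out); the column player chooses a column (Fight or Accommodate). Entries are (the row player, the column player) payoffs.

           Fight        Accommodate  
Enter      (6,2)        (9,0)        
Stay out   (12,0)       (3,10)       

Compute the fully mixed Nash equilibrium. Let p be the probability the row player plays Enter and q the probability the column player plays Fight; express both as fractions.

Each player's mixing probability is pinned down by making the *other* player indifferent.
The column player indifferent between Fight and Accommodate: p·2 + (1−p)·0 = p·0 + (1−p)·10 ⟹ 0 + 2p = 10 + (-10)p ⟹ p = 5/6.
The row player indifferent between Enter and Stay out: q·6 + (1−q)·9 = q·12 + (1−q)·3 ⟹ 9 + (-3)q = 3 + 9q ⟹ q = 1/2.

p = 5/6, q = 1/2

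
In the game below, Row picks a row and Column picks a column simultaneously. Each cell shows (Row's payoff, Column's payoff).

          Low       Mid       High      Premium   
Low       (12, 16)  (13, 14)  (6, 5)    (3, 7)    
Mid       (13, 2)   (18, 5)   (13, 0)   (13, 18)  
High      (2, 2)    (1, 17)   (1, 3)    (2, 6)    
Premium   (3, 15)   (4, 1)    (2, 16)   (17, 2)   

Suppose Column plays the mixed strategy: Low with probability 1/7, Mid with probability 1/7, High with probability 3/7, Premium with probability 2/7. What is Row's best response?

Compute Row's expected payoff from each pure strategy against the given mix.
Low: (1/7)·12 + (1/7)·13 + (3/7)·6 + (2/7)·3 = 7
Mid: (1/7)·13 + (1/7)·18 + (3/7)·13 + (2/7)·13 = 96/7
High: (1/7)·2 + (1/7)·1 + (3/7)·1 + (2/7)·2 = 10/7
Premium: (1/7)·3 + (1/7)·4 + (3/7)·2 + (2/7)·17 = 47/7
Highest expected payoff is 96/7, from Mid.

Mid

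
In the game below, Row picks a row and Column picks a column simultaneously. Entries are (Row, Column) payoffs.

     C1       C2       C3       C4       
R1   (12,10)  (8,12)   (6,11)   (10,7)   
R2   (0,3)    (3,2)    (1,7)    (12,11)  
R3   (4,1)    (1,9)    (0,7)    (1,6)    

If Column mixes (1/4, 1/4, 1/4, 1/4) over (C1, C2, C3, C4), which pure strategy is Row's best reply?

R1

Compute Row's expected payoff from each pure strategy against the given mix.
R1: (1/4)·12 + (1/4)·8 + (1/4)·6 + (1/4)·10 = 9
R2: (1/4)·0 + (1/4)·3 + (1/4)·1 + (1/4)·12 = 4
R3: (1/4)·4 + (1/4)·1 + (1/4)·0 + (1/4)·1 = 3/2
Highest expected payoff is 9, from R1.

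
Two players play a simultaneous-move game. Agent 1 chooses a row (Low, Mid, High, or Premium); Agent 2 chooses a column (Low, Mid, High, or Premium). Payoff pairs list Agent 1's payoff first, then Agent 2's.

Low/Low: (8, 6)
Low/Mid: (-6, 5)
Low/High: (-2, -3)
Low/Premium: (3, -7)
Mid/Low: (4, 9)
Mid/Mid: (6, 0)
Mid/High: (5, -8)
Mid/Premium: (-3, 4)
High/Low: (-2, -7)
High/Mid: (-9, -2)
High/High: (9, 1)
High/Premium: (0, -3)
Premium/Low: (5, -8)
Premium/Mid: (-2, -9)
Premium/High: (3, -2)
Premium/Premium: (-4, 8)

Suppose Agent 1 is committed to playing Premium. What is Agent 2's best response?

With Agent 1 fixed at Premium, Agent 2's payoffs are: Low → -8, Mid → -9, High → -2, Premium → 8.
The maximum is 8, achieved by Premium.

Premium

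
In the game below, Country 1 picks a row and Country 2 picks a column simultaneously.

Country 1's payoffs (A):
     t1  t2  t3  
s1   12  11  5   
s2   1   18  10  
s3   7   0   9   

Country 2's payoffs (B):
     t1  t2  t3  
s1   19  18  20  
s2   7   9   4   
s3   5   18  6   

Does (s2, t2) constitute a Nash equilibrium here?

Holding Country 2 at t2: Country 1 gets 18 from s2, versus 11 from s1, 0 from s3. No profitable deviation for Country 1.
Holding Country 1 at s2: Country 2 gets 9 from t2, versus 7 from t1, 4 from t3. No profitable deviation for Country 2 either.

Yes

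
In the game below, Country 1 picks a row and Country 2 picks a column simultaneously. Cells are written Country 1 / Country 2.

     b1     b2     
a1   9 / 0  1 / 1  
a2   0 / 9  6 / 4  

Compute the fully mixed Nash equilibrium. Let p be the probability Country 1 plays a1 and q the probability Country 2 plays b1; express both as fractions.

Each player's mixing probability is pinned down by making the *other* player indifferent.
Country 2 indifferent between b1 and b2: p·0 + (1−p)·9 = p·1 + (1−p)·4 ⟹ 9 + (-9)p = 4 + (-3)p ⟹ p = 5/6.
Country 1 indifferent between a1 and a2: q·9 + (1−q)·1 = q·0 + (1−q)·6 ⟹ 1 + 8q = 6 + (-6)q ⟹ q = 5/14.

p = 5/6, q = 5/14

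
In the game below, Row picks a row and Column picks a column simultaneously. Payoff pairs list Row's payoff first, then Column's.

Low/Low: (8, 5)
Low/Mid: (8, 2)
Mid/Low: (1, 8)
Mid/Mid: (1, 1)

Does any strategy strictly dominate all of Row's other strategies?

Check whether one of Row's strategies beats all alternatives regardless of what the opponent does.
Low strictly dominates: vs Low: 8 > 1; vs Mid: 8 > 1.

Low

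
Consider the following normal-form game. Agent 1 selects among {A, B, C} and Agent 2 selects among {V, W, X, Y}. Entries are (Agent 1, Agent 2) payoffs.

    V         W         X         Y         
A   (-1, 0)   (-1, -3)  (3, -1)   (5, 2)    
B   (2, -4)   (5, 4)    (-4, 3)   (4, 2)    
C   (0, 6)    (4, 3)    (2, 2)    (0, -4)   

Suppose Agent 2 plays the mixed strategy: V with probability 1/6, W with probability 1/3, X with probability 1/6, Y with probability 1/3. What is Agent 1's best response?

Compute Agent 1's expected payoff from each pure strategy against the given mix.
A: (1/6)·(-1) + (1/3)·(-1) + (1/6)·3 + (1/3)·5 = 5/3
B: (1/6)·2 + (1/3)·5 + (1/6)·(-4) + (1/3)·4 = 8/3
C: (1/6)·0 + (1/3)·4 + (1/6)·2 + (1/3)·0 = 5/3
Highest expected payoff is 8/3, from B.

B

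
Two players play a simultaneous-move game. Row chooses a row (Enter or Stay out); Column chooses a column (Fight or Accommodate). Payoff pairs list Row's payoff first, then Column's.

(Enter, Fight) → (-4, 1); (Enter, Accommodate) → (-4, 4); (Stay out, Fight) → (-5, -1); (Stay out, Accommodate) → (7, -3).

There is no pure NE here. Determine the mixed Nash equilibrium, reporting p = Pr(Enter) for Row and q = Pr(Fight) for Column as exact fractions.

p = 2/5, q = 11/12

Each player's mixing probability is pinned down by making the *other* player indifferent.
Column indifferent between Fight and Accommodate: p·1 + (1−p)·(-1) = p·4 + (1−p)·(-3) ⟹ (-1) + 2p = (-3) + 7p ⟹ p = 2/5.
Row indifferent between Enter and Stay out: q·(-4) + (1−q)·(-4) = q·(-5) + (1−q)·7 ⟹ (-4) + 0q = 7 + (-12)q ⟹ q = 11/12.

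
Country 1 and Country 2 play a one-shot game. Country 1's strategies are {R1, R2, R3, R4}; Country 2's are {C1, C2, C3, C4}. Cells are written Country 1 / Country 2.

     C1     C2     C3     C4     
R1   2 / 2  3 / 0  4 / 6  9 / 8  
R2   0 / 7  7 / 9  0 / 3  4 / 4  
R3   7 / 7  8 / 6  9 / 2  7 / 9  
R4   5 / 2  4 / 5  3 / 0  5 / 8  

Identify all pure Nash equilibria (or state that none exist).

Check mutual best responses: a cell is a NE iff neither player can gain by unilaterally deviating.
Country 1's best responses — vs C1: R3 (payoff 7); vs C2: R3 (payoff 8); vs C3: R3 (payoff 9); vs C4: R1 (payoff 9).
Country 2's best responses — vs R1: C4 (payoff 8); vs R2: C2 (payoff 9); vs R3: C4 (payoff 9); vs R4: C4 (payoff 8).
The only mutual best response is (R1, C4); neither player gains by switching there.

(R1, C4)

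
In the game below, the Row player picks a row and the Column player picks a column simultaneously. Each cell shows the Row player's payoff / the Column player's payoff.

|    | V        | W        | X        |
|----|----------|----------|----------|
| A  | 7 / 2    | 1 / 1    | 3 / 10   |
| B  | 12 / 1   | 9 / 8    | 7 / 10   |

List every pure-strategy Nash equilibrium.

(B, X)

Find each player's best response to every opponent strategy; NE are the intersections.
The Row player's best responses — vs V: B (payoff 12); vs W: B (payoff 9); vs X: B (payoff 7).
The Column player's best responses — vs A: X (payoff 10); vs B: X (payoff 10).
The only mutual best response is (B, X); neither player gains by switching there.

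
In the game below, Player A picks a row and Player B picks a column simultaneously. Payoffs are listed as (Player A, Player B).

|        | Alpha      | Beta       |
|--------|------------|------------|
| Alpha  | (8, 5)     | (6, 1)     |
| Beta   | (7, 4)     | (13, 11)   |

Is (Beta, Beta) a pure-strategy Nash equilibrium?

Holding Player B at Beta: Player A gets 13 from Beta, versus 6 from Alpha. No profitable deviation for Player A.
Holding Player A at Beta: Player B gets 11 from Beta, versus 4 from Alpha. No profitable deviation for Player B either.

Yes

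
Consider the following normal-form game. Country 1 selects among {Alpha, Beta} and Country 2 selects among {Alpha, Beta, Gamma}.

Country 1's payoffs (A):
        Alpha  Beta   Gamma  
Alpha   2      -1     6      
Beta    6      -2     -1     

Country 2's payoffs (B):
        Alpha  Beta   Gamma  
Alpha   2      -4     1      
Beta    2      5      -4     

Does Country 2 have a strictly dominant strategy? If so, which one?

Check whether one of Country 2's strategies beats all alternatives regardless of what the opponent does.
Alpha is not dominant: against Beta, Beta gives 5 > 2.
Beta is not dominant: against Alpha, Alpha gives 2 > -4.
Gamma is not dominant: against Alpha, Alpha gives 2 > 1.
No single strategy is best against every opponent action.

No strictly dominant strategy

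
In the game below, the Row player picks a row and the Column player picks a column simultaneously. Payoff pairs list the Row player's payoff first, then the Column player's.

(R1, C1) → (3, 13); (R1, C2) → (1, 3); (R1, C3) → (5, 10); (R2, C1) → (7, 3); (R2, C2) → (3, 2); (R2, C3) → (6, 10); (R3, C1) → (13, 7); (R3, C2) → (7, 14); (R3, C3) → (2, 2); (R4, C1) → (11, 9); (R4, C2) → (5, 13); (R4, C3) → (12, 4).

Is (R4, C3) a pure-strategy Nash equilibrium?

No

Holding the Column player at C3: the Row player gets 12 from R4, versus 5 from R1, 6 from R2, 2 from R3. No profitable deviation for the Row player.
Holding the Row player at R4: the Column player gets 4 from C3 but could get 13 by switching to C2. The Column player has a profitable deviation.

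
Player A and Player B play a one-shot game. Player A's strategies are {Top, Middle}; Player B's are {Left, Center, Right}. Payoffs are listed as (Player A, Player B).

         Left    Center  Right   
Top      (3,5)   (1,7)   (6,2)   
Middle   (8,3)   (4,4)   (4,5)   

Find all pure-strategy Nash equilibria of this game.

There is no pure-strategy Nash equilibrium

Find each player's best response to every opponent strategy; NE are the intersections.
Player A's best responses — vs Left: Middle (payoff 8); vs Center: Middle (payoff 4); vs Right: Top (payoff 6).
Player B's best responses — vs Top: Center (payoff 7); vs Middle: Right (payoff 5).
No cell has both players best-responding. For instance, Player A's best reply to Center is Middle, but against Middle Player B prefers Right over Center.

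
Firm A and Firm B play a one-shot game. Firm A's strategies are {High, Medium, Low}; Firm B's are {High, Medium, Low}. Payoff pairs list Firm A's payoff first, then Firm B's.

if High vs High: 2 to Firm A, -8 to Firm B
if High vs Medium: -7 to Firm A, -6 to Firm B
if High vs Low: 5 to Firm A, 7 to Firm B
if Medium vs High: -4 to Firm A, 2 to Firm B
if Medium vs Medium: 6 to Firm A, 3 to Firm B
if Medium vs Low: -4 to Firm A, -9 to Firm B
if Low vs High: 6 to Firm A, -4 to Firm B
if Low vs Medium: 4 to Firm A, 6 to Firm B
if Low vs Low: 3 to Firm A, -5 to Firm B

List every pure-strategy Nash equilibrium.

(High, Low) and (Medium, Medium)

Find each player's best response to every opponent strategy; NE are the intersections.
Firm A's best responses — vs High: Low (payoff 6); vs Medium: Medium (payoff 6); vs Low: High (payoff 5).
Firm B's best responses — vs High: Low (payoff 7); vs Medium: Medium (payoff 3); vs Low: Medium (payoff 6).
Mutual best responses occur at (High, Low) and (Medium, Medium); at each, neither player gains by switching.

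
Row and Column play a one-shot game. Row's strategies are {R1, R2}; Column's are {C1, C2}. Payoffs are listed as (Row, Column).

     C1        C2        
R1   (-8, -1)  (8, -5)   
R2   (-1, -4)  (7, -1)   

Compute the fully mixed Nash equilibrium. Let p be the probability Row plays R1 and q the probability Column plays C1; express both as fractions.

p = 3/7, q = 1/8

Each player's mixing probability is pinned down by making the *other* player indifferent.
Column indifferent between C1 and C2: p·(-1) + (1−p)·(-4) = p·(-5) + (1−p)·(-1) ⟹ (-4) + 3p = (-1) + (-4)p ⟹ p = 3/7.
Row indifferent between R1 and R2: q·(-8) + (1−q)·8 = q·(-1) + (1−q)·7 ⟹ 8 + (-16)q = 7 + (-8)q ⟹ q = 1/8.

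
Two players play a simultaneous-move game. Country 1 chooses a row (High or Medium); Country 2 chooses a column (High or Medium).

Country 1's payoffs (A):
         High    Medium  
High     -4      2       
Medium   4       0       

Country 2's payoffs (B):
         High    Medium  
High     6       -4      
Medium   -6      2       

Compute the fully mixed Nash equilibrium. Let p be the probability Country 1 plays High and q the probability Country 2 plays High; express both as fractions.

In a mixed NE each player is indifferent between their pure strategies, so the opponent's mix sets the indifference.
Country 2 indifferent between High and Medium: p·6 + (1−p)·(-6) = p·(-4) + (1−p)·2 ⟹ (-6) + 12p = 2 + (-6)p ⟹ p = 4/9.
Country 1 indifferent between High and Medium: q·(-4) + (1−q)·2 = q·4 + (1−q)·0 ⟹ 2 + (-6)q = 0 + 4q ⟹ q = 1/5.

p = 4/9, q = 1/5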